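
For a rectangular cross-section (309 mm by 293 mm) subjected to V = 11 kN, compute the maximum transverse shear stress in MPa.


A = b * h = 309 * 293 = 90537 mm^2
V = 11 kN = 11000.0 N
tau_max = 1.5 * V / A = 1.5 * 11000.0 / 90537
= 0.1822 MPa

0.1822 MPa


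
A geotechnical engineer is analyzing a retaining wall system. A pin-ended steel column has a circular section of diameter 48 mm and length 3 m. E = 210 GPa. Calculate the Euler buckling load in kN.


I = pi * d^4 / 64 = 260576.26 mm^4
L = 3000.0 mm
P_cr = pi^2 * E * I / L^2
= 9.8696 * 210000.0 * 260576.26 / 3000.0^2
= 60008.31 N = 60.0083 kN

60.0083 kN


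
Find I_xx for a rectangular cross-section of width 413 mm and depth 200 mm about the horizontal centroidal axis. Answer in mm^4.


I = b * h^3 / 12
= 413 * 200^3 / 12
= 413 * 8000000 / 12
= 275333333.33 mm^4

275333333.33 mm^4


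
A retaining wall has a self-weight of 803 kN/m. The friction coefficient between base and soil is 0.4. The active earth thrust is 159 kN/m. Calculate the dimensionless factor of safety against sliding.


Resisting force = mu * W = 0.4 * 803 = 321.2 kN/m
FOS = Resisting / Driving = 321.2 / 159
= 2.0201 (dimensionless)

2.0201 (dimensionless)


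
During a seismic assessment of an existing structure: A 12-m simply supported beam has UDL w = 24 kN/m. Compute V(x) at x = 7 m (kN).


R_A = w * L / 2 = 24 * 12 / 2 = 144.0 kN
V(x) = R_A - w * x = 144.0 - 24 * 7
= -24.0 kN

-24.0 kN


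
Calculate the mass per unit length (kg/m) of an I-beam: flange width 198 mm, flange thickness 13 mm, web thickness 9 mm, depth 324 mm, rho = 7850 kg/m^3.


A_flanges = 2 * 198 * 13 = 5148 mm^2
A_web = (324 - 2 * 13) * 9 = 2682 mm^2
A_total = 5148 + 2682 = 7830 mm^2 = 0.007830 m^2
Weight = rho * A = 7850 * 0.007830 = 61.4655 kg/m

61.4655 kg/m


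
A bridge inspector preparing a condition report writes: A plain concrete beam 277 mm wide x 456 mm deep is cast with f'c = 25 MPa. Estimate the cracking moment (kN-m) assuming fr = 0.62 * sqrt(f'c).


fr = 0.62 * sqrt(25) = 0.62 * 5.0 = 3.1 MPa
I = 277 * 456^3 / 12 = 2188734336.0 mm^4
y_t = 228.0 mm
M_cr = fr * I / y_t = 3.1 * 2188734336.0 / 228.0 N-mm
= 29.7591 kN-m

29.7591 kN-m


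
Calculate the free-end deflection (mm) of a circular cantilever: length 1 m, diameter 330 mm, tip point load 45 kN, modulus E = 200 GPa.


I = pi * d^4 / 64 = pi * 330^4 / 64 = 582137609.58 mm^4
L = 1000.0 mm, P = 45000.0 N, E = 200000.0 MPa
delta = P * L^3 / (3 * E * I)
= 45000.0 * 1000.0^3 / (3 * 200000.0 * 582137609.58)
= 0.1288 mm

0.1288 mm


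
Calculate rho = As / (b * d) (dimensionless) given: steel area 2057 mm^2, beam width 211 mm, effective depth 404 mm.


rho = As / (b * d)
= 2057 / (211 * 404)
= 2057 / 85244
= 0.024131 (dimensionless)

0.024131 (dimensionless)


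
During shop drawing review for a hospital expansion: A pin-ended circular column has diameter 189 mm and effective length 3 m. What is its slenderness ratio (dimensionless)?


Radius of gyration r = d / 4 = 189 / 4 = 47.25 mm
L_eff = 3000.0 mm
Slenderness ratio = L / r = 3000.0 / 47.25 = 63.49 (dimensionless)

63.49 (dimensionless)


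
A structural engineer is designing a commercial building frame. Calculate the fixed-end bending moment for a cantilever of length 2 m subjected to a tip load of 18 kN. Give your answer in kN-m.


For a cantilever with a point load at the free end:
M_max = P * L = 18 * 2 = 36 kN-m

36 kN-m


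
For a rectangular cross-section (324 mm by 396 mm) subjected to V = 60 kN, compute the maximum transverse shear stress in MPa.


A = b * h = 324 * 396 = 128304 mm^2
V = 60 kN = 60000.0 N
tau_max = 1.5 * V / A = 1.5 * 60000.0 / 128304
= 0.7015 MPa

0.7015 MPa


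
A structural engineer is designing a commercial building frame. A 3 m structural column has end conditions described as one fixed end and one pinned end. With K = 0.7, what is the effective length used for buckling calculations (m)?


L_eff = K * L
= 0.7 * 3
= 2.1 m

2.1 m


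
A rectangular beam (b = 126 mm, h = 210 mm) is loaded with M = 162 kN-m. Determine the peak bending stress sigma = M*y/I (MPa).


I = b * h^3 / 12 = 126 * 210^3 / 12 = 97240500.0 mm^4
y = h / 2 = 210 / 2 = 105.0 mm
M = 162 kN-m = 162000000.0 N-mm
sigma = M * y / I = 162000000.0 * 105.0 / 97240500.0
= 174.93 MPa

174.93 MPa


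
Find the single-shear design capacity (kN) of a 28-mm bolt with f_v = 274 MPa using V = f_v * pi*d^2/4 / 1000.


A = pi * d^2 / 4 = pi * 28^2 / 4 = 615.7522 mm^2
V = f_v * A / 1000 = 274 * 615.7522 / 1000
= 168.7161 kN

168.7161 kN


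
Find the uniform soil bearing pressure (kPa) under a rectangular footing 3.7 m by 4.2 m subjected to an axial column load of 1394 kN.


A = 3.7 * 4.2 = 15.54 m^2
q = P / A = 1394 / 15.54
= 89.704 kPa

89.704 kPa


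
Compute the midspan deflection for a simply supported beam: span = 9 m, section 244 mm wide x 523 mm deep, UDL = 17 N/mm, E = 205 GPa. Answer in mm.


I = 244 * 523^3 / 12 = 2908798562.33 mm^4
L = 9000.0 mm, w = 17 N/mm, E = 205000.0 MPa
delta = 5 * w * L^4 / (384 * E * I)
= 5 * 17 * 9000.0^4 / (384 * 205000.0 * 2908798562.33)
= 2.4355 mm

2.4355 mm


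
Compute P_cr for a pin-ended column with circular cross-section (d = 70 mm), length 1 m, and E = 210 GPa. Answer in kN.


I = pi * d^4 / 64 = 1178588.12 mm^4
L = 1000.0 mm
P_cr = pi^2 * E * I / L^2
= 9.8696 * 210000.0 * 1178588.12 / 1000.0^2
= 2442761.68 N = 2442.7617 kN

2442.7617 kN


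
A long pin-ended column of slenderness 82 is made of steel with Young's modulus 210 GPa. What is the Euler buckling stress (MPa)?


sigma_cr = pi^2 * E / lambda^2
= 9.8696 * 210000.0 / 82^2
= 9.8696 * 210000.0 / 6724
= 308.2417 MPa

308.2417 MPa


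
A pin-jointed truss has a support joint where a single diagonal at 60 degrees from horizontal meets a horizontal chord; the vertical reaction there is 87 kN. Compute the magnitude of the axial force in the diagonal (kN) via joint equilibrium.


At the joint, only the diagonal has a vertical component, so vertical equilibrium gives:
F * sin(60) = 87
F = 87 / sin(60)
= 87 / 0.866025
= 100.46 kN

100.46 kN


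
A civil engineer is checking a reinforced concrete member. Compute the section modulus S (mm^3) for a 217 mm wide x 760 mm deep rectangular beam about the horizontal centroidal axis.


S = b * h^2 / 6
= 217 * 760^2 / 6
= 217 * 577600 / 6
= 20889866.67 mm^3

20889866.67 mm^3


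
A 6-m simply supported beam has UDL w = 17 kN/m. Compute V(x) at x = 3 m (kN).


R_A = w * L / 2 = 17 * 6 / 2 = 51.0 kN
V(x) = R_A - w * x = 51.0 - 17 * 3
= 0.0 kN

0.0 kN


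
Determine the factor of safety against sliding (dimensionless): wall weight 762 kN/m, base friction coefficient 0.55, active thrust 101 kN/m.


Resisting force = mu * W = 0.55 * 762 = 419.1 kN/m
FOS = Resisting / Driving = 419.1 / 101
= 4.1495 (dimensionless)

4.1495 (dimensionless)


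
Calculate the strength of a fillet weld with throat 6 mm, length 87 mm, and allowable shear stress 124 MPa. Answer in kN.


Strength = throat * length * allowable stress
= 6 * 87 * 124 N
= 64728 N
= 64.73 kN

64.73 kN


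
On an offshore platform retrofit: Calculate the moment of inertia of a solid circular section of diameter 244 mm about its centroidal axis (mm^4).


r = d / 2 = 244 / 2 = 122.0 mm
I = pi * r^4 / 4 = pi * 122.0^4 / 4
= 173991969.47 mm^4

173991969.47 mm^4


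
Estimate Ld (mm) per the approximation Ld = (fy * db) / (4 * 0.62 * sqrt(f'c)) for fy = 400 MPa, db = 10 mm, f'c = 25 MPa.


Ld = (fy * db) / (4 * 0.62 * sqrt(f'c))
= (400 * 10) / (4 * 0.62 * sqrt(25))
= 4000 / 12.4
= 322.58 mm

322.58 mm


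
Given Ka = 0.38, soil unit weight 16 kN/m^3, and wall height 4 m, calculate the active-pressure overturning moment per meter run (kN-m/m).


Pa = 0.5 * Ka * gamma * H^2
= 0.5 * 0.38 * 16 * 4^2
= 48.64 kN/m
Arm = H / 3 = 4 / 3 = 1.3333 m
Mo = Pa * arm = Pa * H / 3 = 48.64 * 4 / 3 = 64.8533 kN-m/m

64.8533 kN-m/m


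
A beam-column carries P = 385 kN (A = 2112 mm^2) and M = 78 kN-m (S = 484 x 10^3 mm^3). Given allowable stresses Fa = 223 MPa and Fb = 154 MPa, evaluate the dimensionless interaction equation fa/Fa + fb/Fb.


f_a = P / A = 385000.0 / 2112 = 182.2917 MPa
f_b = M / S = 78000000.0 / 484000.0 = 161.157 MPa
Ratio = f_a / Fa + f_b / Fb
= 182.2917 / 223 + 161.157 / 154
= 1.8639 (dimensionless)

1.8639 (dimensionless)


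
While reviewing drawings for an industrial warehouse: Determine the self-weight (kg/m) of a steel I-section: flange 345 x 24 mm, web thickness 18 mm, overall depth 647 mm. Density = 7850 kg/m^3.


A_flanges = 2 * 345 * 24 = 16560 mm^2
A_web = (647 - 2 * 24) * 18 = 10782 mm^2
A_total = 16560 + 10782 = 27342 mm^2 = 0.027342 m^2
Weight = rho * A = 7850 * 0.027342 = 214.6347 kg/m

214.6347 kg/m


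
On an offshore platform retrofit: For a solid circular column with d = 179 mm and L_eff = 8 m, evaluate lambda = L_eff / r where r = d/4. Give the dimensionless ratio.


Radius of gyration r = d / 4 = 179 / 4 = 44.75 mm
L_eff = 8000.0 mm
Slenderness ratio = L / r = 8000.0 / 44.75 = 178.77 (dimensionless)

178.77 (dimensionless)


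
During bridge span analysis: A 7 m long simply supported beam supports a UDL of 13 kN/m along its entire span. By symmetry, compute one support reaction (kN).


Total load = w * L = 13 * 7 = 91 kN
By symmetry, each reaction R = total / 2 = 91 / 2 = 45.5 kN

45.5 kN


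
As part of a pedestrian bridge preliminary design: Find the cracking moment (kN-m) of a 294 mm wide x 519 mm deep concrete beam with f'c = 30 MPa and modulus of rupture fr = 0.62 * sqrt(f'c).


fr = 0.62 * sqrt(30) = 0.62 * 5.4772 = 3.3959 MPa
I = 294 * 519^3 / 12 = 3425059795.5 mm^4
y_t = 259.5 mm
M_cr = fr * I / y_t = 3.3959 * 3425059795.5 / 259.5 N-mm
= 44.8212 kN-m

44.8212 kN-m


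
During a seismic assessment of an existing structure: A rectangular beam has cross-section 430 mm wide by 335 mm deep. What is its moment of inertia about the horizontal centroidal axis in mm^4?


I = b * h^3 / 12
= 430 * 335^3 / 12
= 430 * 37595375 / 12
= 1347167604.17 mm^4

1347167604.17 mm^4


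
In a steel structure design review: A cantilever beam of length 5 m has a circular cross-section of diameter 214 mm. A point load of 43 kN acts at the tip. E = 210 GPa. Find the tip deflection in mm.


I = pi * d^4 / 64 = pi * 214^4 / 64 = 102949677.88 mm^4
L = 5000.0 mm, P = 43000.0 N, E = 210000.0 MPa
delta = P * L^3 / (3 * E * I)
= 43000.0 * 5000.0^3 / (3 * 210000.0 * 102949677.88)
= 82.873 mm

82.873 mm


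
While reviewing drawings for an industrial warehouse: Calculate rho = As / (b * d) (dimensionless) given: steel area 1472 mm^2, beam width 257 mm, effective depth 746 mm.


rho = As / (b * d)
= 1472 / (257 * 746)
= 1472 / 191722
= 0.007678 (dimensionless)

0.007678 (dimensionless)


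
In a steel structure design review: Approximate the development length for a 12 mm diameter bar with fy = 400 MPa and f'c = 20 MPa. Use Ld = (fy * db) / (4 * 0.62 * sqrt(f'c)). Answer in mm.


Ld = (fy * db) / (4 * 0.62 * sqrt(f'c))
= (400 * 12) / (4 * 0.62 * sqrt(20))
= 4800 / 11.0909
= 432.79 mm

432.79 mm


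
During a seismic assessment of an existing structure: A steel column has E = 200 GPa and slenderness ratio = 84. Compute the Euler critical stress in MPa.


sigma_cr = pi^2 * E / lambda^2
= 9.8696 * 200000.0 / 84^2
= 9.8696 * 200000.0 / 7056
= 279.7507 MPa

279.7507 MPa


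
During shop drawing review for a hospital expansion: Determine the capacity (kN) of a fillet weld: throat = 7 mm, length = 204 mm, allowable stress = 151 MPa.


Strength = throat * length * allowable stress
= 7 * 204 * 151 N
= 215628 N
= 215.63 kN

215.63 kN


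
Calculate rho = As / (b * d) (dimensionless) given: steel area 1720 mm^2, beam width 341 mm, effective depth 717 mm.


rho = As / (b * d)
= 1720 / (341 * 717)
= 1720 / 244497
= 0.007035 (dimensionless)

0.007035 (dimensionless)


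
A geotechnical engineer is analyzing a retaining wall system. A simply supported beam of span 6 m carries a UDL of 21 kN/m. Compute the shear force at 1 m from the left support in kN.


R_A = w * L / 2 = 21 * 6 / 2 = 63.0 kN
V(x) = R_A - w * x = 63.0 - 21 * 1
= 42.0 kN

42.0 kN


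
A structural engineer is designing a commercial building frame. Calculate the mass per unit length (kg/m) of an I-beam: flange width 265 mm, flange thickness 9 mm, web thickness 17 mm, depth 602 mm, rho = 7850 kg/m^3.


A_flanges = 2 * 265 * 9 = 4770 mm^2
A_web = (602 - 2 * 9) * 17 = 9928 mm^2
A_total = 4770 + 9928 = 14698 mm^2 = 0.014698 m^2
Weight = rho * A = 7850 * 0.014698 = 115.3793 kg/m

115.3793 kg/m


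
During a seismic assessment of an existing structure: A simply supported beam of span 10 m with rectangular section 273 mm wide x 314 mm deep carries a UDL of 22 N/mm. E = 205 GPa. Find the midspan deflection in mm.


I = 273 * 314^3 / 12 = 704320526.0 mm^4
L = 10000.0 mm, w = 22 N/mm, E = 205000.0 MPa
delta = 5 * w * L^4 / (384 * E * I)
= 5 * 22 * 10000.0^4 / (384 * 205000.0 * 704320526.0)
= 19.8398 mm

19.8398 mm


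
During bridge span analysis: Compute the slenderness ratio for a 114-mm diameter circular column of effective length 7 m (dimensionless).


Radius of gyration r = d / 4 = 114 / 4 = 28.5 mm
L_eff = 7000.0 mm
Slenderness ratio = L / r = 7000.0 / 28.5 = 245.61 (dimensionless)

245.61 (dimensionless)


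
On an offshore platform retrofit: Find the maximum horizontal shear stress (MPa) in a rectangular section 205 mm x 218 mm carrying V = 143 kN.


A = b * h = 205 * 218 = 44690 mm^2
V = 143 kN = 143000.0 N
tau_max = 1.5 * V / A = 1.5 * 143000.0 / 44690
= 4.7997 MPa

4.7997 MPa


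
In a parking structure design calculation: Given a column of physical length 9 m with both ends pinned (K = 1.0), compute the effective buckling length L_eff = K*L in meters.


L_eff = K * L
= 1.0 * 9
= 9.0 m

9.0 m


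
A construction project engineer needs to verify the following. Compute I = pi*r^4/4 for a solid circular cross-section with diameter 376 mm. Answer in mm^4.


r = d / 2 = 376 / 2 = 188.0 mm
I = pi * r^4 / 4 = pi * 188.0^4 / 4
= 981118078.81 mm^4

981118078.81 mm^4


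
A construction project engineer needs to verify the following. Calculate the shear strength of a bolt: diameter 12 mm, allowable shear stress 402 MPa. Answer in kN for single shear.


A = pi * d^2 / 4 = pi * 12^2 / 4 = 113.0973 mm^2
V = f_v * A / 1000 = 402 * 113.0973 / 1000
= 45.4651 kN

45.4651 kN


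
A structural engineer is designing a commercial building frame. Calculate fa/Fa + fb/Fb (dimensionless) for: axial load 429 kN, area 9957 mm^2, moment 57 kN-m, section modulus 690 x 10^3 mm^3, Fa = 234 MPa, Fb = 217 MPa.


f_a = P / A = 429000.0 / 9957 = 43.0853 MPa
f_b = M / S = 57000000.0 / 690000.0 = 82.6087 MPa
Ratio = f_a / Fa + f_b / Fb
= 43.0853 / 234 + 82.6087 / 217
= 0.5648 (dimensionless)

0.5648 (dimensionless)


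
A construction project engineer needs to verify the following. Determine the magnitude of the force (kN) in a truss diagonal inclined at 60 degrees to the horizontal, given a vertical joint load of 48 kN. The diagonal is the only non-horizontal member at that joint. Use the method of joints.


At the joint, only the diagonal has a vertical component, so vertical equilibrium gives:
F * sin(60) = 48
F = 48 / sin(60)
= 48 / 0.866025
= 55.43 kN

55.43 kN


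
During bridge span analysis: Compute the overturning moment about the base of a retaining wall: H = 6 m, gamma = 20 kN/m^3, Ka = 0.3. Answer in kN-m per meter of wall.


Pa = 0.5 * Ka * gamma * H^2
= 0.5 * 0.3 * 20 * 6^2
= 108.0 kN/m
Arm = H / 3 = 6 / 3 = 2.0 m
Mo = Pa * arm = Pa * H / 3 = 108.0 * 6 / 3 = 216.0 kN-m/m

216.0 kN-m/m


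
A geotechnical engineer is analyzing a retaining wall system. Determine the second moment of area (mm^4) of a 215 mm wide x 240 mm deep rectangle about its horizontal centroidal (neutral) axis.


I = b * h^3 / 12
= 215 * 240^3 / 12
= 215 * 13824000 / 12
= 247680000.0 mm^4

247680000.0 mm^4


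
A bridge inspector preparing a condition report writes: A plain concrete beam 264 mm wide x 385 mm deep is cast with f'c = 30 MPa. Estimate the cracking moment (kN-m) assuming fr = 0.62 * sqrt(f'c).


fr = 0.62 * sqrt(30) = 0.62 * 5.4772 = 3.3959 MPa
I = 264 * 385^3 / 12 = 1255465750.0 mm^4
y_t = 192.5 mm
M_cr = fr * I / y_t = 3.3959 * 1255465750.0 / 192.5 N-mm
= 22.1476 kN-m

22.1476 kN-m


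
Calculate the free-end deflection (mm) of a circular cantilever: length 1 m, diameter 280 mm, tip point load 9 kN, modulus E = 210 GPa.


I = pi * d^4 / 64 = pi * 280^4 / 64 = 301718558.45 mm^4
L = 1000.0 mm, P = 9000.0 N, E = 210000.0 MPa
delta = P * L^3 / (3 * E * I)
= 9000.0 * 1000.0^3 / (3 * 210000.0 * 301718558.45)
= 0.0473 mm

0.0473 mm


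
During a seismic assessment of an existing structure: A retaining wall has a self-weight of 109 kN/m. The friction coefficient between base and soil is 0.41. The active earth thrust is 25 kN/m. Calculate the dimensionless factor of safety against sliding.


Resisting force = mu * W = 0.41 * 109 = 44.69 kN/m
FOS = Resisting / Driving = 44.69 / 25
= 1.7876 (dimensionless)

1.7876 (dimensionless)


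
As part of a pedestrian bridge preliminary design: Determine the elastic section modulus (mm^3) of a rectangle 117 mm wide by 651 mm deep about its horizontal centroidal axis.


S = b * h^2 / 6
= 117 * 651^2 / 6
= 117 * 423801 / 6
= 8264119.5 mm^3

8264119.5 mm^3


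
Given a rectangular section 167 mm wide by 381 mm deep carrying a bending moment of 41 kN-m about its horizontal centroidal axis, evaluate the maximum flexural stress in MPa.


I = b * h^3 / 12 = 167 * 381^3 / 12 = 769679912.25 mm^4
y = h / 2 = 381 / 2 = 190.5 mm
M = 41 kN-m = 41000000.0 N-mm
sigma = M * y / I = 41000000.0 * 190.5 / 769679912.25
= 10.15 MPa

10.15 MPa


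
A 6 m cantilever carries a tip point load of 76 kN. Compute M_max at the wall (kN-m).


For a cantilever with a point load at the free end:
M_max = P * L = 76 * 6 = 456 kN-m

456 kN-m


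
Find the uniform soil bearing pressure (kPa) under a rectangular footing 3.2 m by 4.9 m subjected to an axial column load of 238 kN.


A = 3.2 * 4.9 = 15.68 m^2
q = P / A = 238 / 15.68
= 15.1786 kPa

15.1786 kPa


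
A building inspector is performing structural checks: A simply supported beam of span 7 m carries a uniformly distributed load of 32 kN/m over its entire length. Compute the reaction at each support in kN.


Total load = w * L = 32 * 7 = 224 kN
By symmetry, each reaction R = total / 2 = 224 / 2 = 112.0 kN

112.0 kN


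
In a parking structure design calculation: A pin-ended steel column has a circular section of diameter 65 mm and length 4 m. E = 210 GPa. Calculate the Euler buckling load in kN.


I = pi * d^4 / 64 = 876240.51 mm^4
L = 4000.0 mm
P_cr = pi^2 * E * I / L^2
= 9.8696 * 210000.0 * 876240.51 / 4000.0^2
= 113506.93 N = 113.5069 kN

113.5069 kN


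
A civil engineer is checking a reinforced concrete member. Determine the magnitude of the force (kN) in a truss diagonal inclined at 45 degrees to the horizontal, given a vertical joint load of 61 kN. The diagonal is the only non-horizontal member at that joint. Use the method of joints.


At the joint, only the diagonal has a vertical component, so vertical equilibrium gives:
F * sin(45) = 61
F = 61 / sin(45)
= 61 / 0.707107
= 86.27 kN

86.27 kN


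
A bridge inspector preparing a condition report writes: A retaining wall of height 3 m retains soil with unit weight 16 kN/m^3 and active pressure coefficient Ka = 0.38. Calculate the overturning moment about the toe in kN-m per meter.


Pa = 0.5 * Ka * gamma * H^2
= 0.5 * 0.38 * 16 * 3^2
= 27.36 kN/m
Arm = H / 3 = 3 / 3 = 1.0 m
Mo = Pa * arm = Pa * H / 3 = 27.36 * 3 / 3 = 27.36 kN-m/m

27.36 kN-m/m


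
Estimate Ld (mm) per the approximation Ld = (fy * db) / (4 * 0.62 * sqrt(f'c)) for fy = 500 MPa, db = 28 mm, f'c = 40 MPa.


Ld = (fy * db) / (4 * 0.62 * sqrt(f'c))
= (500 * 28) / (4 * 0.62 * sqrt(40))
= 14000 / 15.6849
= 892.58 mm

892.58 mm


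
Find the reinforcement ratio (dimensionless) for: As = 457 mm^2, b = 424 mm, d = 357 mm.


rho = As / (b * d)
= 457 / (424 * 357)
= 457 / 151368
= 0.003019 (dimensionless)

0.003019 (dimensionless)


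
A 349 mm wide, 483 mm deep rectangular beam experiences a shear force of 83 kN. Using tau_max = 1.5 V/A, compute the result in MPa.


A = b * h = 349 * 483 = 168567 mm^2
V = 83 kN = 83000.0 N
tau_max = 1.5 * V / A = 1.5 * 83000.0 / 168567
= 0.7386 MPa

0.7386 MPa


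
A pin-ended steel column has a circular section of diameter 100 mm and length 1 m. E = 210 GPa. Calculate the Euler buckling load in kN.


I = pi * d^4 / 64 = 4908738.52 mm^4
L = 1000.0 mm
P_cr = pi^2 * E * I / L^2
= 9.8696 * 210000.0 * 4908738.52 / 1000.0^2
= 10173934.54 N = 10173.9345 kN

10173.9345 kN


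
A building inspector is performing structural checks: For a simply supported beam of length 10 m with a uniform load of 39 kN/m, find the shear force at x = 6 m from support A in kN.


R_A = w * L / 2 = 39 * 10 / 2 = 195.0 kN
V(x) = R_A - w * x = 195.0 - 39 * 6
= -39.0 kN

-39.0 kN


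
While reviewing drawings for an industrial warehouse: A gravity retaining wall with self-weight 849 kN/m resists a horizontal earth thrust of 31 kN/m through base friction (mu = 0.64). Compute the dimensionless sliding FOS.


Resisting force = mu * W = 0.64 * 849 = 543.36 kN/m
FOS = Resisting / Driving = 543.36 / 31
= 17.5277 (dimensionless)

17.5277 (dimensionless)


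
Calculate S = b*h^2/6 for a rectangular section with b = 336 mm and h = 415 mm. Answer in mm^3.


S = b * h^2 / 6
= 336 * 415^2 / 6
= 336 * 172225 / 6
= 9644600.0 mm^3

9644600.0 mm^3


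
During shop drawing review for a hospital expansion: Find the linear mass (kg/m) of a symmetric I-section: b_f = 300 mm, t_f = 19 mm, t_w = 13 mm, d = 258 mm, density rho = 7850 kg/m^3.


A_flanges = 2 * 300 * 19 = 11400 mm^2
A_web = (258 - 2 * 19) * 13 = 2860 mm^2
A_total = 11400 + 2860 = 14260 mm^2 = 0.014260 m^2
Weight = rho * A = 7850 * 0.014260 = 111.941 kg/m

111.941 kg/m


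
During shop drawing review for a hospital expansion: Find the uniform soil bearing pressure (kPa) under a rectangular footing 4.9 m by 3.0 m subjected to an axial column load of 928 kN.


A = 4.9 * 3.0 = 14.7 m^2
q = P / A = 928 / 14.7
= 63.1293 kPa

63.1293 kPa


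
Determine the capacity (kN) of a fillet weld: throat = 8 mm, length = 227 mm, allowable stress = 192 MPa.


Strength = throat * length * allowable stress
= 8 * 227 * 192 N
= 348672 N
= 348.67 kN

348.67 kN


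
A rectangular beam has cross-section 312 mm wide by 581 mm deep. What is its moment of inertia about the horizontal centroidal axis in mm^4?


I = b * h^3 / 12
= 312 * 581^3 / 12
= 312 * 196122941 / 12
= 5099196466.0 mm^4

5099196466.0 mm^4


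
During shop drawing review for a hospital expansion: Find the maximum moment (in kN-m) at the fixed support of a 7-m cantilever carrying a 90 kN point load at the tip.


For a cantilever with a point load at the free end:
M_max = P * L = 90 * 7 = 630 kN-m

630 kN-m


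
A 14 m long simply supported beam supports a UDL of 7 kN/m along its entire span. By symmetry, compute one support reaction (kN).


Total load = w * L = 7 * 14 = 98 kN
By symmetry, each reaction R = total / 2 = 98 / 2 = 49.0 kN

49.0 kN


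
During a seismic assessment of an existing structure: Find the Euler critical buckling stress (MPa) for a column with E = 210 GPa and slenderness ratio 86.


sigma_cr = pi^2 * E / lambda^2
= 9.8696 * 210000.0 / 86^2
= 9.8696 * 210000.0 / 7396
= 280.2348 MPa

280.2348 MPa


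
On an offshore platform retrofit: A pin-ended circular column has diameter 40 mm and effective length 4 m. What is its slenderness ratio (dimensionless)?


Radius of gyration r = d / 4 = 40 / 4 = 10.0 mm
L_eff = 4000.0 mm
Slenderness ratio = L / r = 4000.0 / 10.0 = 400.0 (dimensionless)

400.0 (dimensionless)


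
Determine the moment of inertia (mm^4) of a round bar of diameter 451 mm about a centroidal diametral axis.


r = d / 2 = 451 / 2 = 225.5 mm
I = pi * r^4 / 4 = pi * 225.5^4 / 4
= 2030841671.35 mm^4

2030841671.35 mm^4


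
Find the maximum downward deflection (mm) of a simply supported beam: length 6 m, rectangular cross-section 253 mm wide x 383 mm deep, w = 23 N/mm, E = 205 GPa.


I = 253 * 383^3 / 12 = 1184501450.92 mm^4
L = 6000.0 mm, w = 23 N/mm, E = 205000.0 MPa
delta = 5 * w * L^4 / (384 * E * I)
= 5 * 23 * 6000.0^4 / (384 * 205000.0 * 1184501450.92)
= 1.5984 mm

1.5984 mm


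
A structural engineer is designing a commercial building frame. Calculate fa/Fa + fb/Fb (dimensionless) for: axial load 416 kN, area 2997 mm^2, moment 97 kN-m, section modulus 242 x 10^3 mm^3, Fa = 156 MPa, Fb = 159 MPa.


f_a = P / A = 416000.0 / 2997 = 138.8055 MPa
f_b = M / S = 97000000.0 / 242000.0 = 400.8264 MPa
Ratio = f_a / Fa + f_b / Fb
= 138.8055 / 156 + 400.8264 / 159
= 3.4107 (dimensionless)

3.4107 (dimensionless)


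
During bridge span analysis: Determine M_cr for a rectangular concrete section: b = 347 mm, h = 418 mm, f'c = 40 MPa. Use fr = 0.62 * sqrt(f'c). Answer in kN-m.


fr = 0.62 * sqrt(40) = 0.62 * 6.3246 = 3.9212 MPa
I = 347 * 418^3 / 12 = 2111918108.67 mm^4
y_t = 209.0 mm
M_cr = fr * I / y_t = 3.9212 * 2111918108.67 / 209.0 N-mm
= 39.6235 kN-m

39.6235 kN-m


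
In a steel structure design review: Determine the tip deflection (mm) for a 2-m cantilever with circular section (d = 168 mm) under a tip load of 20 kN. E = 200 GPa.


I = pi * d^4 / 64 = pi * 168^4 / 64 = 39102725.18 mm^4
L = 2000.0 mm, P = 20000.0 N, E = 200000.0 MPa
delta = P * L^3 / (3 * E * I)
= 20000.0 * 2000.0^3 / (3 * 200000.0 * 39102725.18)
= 6.8196 mm

6.8196 mm


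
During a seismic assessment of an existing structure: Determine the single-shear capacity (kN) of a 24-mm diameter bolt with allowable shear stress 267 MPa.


A = pi * d^2 / 4 = pi * 24^2 / 4 = 452.3893 mm^2
V = f_v * A / 1000 = 267 * 452.3893 / 1000
= 120.788 kN

120.788 kN


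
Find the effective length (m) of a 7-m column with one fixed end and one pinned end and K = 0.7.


L_eff = K * L
= 0.7 * 7
= 4.9 m

4.9 m


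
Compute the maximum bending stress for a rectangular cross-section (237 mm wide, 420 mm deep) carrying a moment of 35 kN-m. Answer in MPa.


I = b * h^3 / 12 = 237 * 420^3 / 12 = 1463238000.0 mm^4
y = h / 2 = 420 / 2 = 210.0 mm
M = 35 kN-m = 35000000.0 N-mm
sigma = M * y / I = 35000000.0 * 210.0 / 1463238000.0
= 5.02 MPa

5.02 MPa


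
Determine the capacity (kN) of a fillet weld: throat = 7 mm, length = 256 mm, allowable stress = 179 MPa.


Strength = throat * length * allowable stress
= 7 * 256 * 179 N
= 320768 N
= 320.77 kN

320.77 kN


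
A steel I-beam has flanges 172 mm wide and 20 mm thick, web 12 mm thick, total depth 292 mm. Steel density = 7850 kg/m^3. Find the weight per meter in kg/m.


A_flanges = 2 * 172 * 20 = 6880 mm^2
A_web = (292 - 2 * 20) * 12 = 3024 mm^2
A_total = 6880 + 3024 = 9904 mm^2 = 0.009904 m^2
Weight = rho * A = 7850 * 0.009904 = 77.7464 kg/m

77.7464 kg/m


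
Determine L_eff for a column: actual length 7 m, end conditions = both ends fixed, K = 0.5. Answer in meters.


L_eff = K * L
= 0.5 * 7
= 3.5 m

3.5 m


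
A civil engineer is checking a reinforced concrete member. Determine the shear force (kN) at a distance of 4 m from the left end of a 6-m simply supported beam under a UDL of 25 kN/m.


R_A = w * L / 2 = 25 * 6 / 2 = 75.0 kN
V(x) = R_A - w * x = 75.0 - 25 * 4
= -25.0 kN

-25.0 kN


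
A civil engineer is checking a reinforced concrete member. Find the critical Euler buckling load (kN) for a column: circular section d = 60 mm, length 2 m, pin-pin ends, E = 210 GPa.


I = pi * d^4 / 64 = 636172.51 mm^4
L = 2000.0 mm
P_cr = pi^2 * E * I / L^2
= 9.8696 * 210000.0 * 636172.51 / 2000.0^2
= 329635.48 N = 329.6355 kN

329.6355 kN


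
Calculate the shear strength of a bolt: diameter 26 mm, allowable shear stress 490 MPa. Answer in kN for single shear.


A = pi * d^2 / 4 = pi * 26^2 / 4 = 530.9292 mm^2
V = f_v * A / 1000 = 490 * 530.9292 / 1000
= 260.1553 kN

260.1553 kN


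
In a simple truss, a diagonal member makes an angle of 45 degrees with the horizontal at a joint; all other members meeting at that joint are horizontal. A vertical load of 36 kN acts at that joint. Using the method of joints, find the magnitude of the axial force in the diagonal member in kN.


At the joint, only the diagonal has a vertical component, so vertical equilibrium gives:
F * sin(45) = 36
F = 36 / sin(45)
= 36 / 0.707107
= 50.91 kN

50.91 kN


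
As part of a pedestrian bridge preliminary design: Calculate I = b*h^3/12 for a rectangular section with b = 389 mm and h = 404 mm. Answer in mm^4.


I = b * h^3 / 12
= 389 * 404^3 / 12
= 389 * 65939264 / 12
= 2137531141.33 mm^4

2137531141.33 mm^4


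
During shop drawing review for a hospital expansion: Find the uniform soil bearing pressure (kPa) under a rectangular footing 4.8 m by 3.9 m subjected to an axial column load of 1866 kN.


A = 4.8 * 3.9 = 18.72 m^2
q = P / A = 1866 / 18.72
= 99.6795 kPa

99.6795 kPa


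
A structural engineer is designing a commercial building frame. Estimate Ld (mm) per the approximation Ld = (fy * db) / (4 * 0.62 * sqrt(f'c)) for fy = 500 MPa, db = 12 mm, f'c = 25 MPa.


Ld = (fy * db) / (4 * 0.62 * sqrt(f'c))
= (500 * 12) / (4 * 0.62 * sqrt(25))
= 6000 / 12.4
= 483.87 mm

483.87 mm


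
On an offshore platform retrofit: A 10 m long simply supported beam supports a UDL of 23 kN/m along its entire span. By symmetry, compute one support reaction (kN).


Total load = w * L = 23 * 10 = 230 kN
By symmetry, each reaction R = total / 2 = 230 / 2 = 115.0 kN

115.0 kN


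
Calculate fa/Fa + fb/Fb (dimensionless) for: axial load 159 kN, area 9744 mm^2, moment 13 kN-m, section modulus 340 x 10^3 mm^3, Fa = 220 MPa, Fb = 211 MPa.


f_a = P / A = 159000.0 / 9744 = 16.3177 MPa
f_b = M / S = 13000000.0 / 340000.0 = 38.2353 MPa
Ratio = f_a / Fa + f_b / Fb
= 16.3177 / 220 + 38.2353 / 211
= 0.2554 (dimensionless)

0.2554 (dimensionless)


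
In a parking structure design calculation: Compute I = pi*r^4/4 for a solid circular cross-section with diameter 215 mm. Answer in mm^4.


r = d / 2 = 215 / 2 = 107.5 mm
I = pi * r^4 / 4 = pi * 107.5^4 / 4
= 104887501.03 mm^4

104887501.03 mm^4


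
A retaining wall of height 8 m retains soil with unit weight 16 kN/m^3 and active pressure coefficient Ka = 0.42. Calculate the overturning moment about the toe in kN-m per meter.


Pa = 0.5 * Ka * gamma * H^2
= 0.5 * 0.42 * 16 * 8^2
= 215.04 kN/m
Arm = H / 3 = 8 / 3 = 2.6667 m
Mo = Pa * arm = Pa * H / 3 = 215.04 * 8 / 3 = 573.44 kN-m/m

573.44 kN-m/m


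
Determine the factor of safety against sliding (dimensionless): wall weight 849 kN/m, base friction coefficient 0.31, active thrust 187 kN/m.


Resisting force = mu * W = 0.31 * 849 = 263.19 kN/m
FOS = Resisting / Driving = 263.19 / 187
= 1.4074 (dimensionless)

1.4074 (dimensionless)


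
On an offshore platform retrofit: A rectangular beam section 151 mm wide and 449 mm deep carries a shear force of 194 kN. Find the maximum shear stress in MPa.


A = b * h = 151 * 449 = 67799 mm^2
V = 194 kN = 194000.0 N
tau_max = 1.5 * V / A = 1.5 * 194000.0 / 67799
= 4.2921 MPa

4.2921 MPa


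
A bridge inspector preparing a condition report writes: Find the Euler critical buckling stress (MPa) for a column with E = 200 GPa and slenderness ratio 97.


sigma_cr = pi^2 * E / lambda^2
= 9.8696 * 200000.0 / 97^2
= 9.8696 * 200000.0 / 9409
= 209.7907 MPa

209.7907 MPa


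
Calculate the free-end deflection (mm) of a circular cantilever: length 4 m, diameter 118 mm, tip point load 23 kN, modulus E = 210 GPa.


I = pi * d^4 / 64 = pi * 118^4 / 64 = 9516953.07 mm^4
L = 4000.0 mm, P = 23000.0 N, E = 210000.0 MPa
delta = P * L^3 / (3 * E * I)
= 23000.0 * 4000.0^3 / (3 * 210000.0 * 9516953.07)
= 245.5101 mm

245.5101 mm


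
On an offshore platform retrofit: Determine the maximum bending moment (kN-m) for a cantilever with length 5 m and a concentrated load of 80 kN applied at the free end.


For a cantilever with a point load at the free end:
M_max = P * L = 80 * 5 = 400 kN-m

400 kN-m


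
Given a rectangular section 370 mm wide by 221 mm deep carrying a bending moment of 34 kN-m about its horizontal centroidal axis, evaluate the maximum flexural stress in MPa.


I = b * h^3 / 12 = 370 * 221^3 / 12 = 332810714.17 mm^4
y = h / 2 = 221 / 2 = 110.5 mm
M = 34 kN-m = 34000000.0 N-mm
sigma = M * y / I = 34000000.0 * 110.5 / 332810714.17
= 11.29 MPa

11.29 MPa


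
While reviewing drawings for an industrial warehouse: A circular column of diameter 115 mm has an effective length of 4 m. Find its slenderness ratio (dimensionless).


Radius of gyration r = d / 4 = 115 / 4 = 28.75 mm
L_eff = 4000.0 mm
Slenderness ratio = L / r = 4000.0 / 28.75 = 139.13 (dimensionless)

139.13 (dimensionless)


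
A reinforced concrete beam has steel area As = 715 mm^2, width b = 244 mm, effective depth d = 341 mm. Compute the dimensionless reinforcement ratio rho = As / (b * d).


rho = As / (b * d)
= 715 / (244 * 341)
= 715 / 83204
= 0.008593 (dimensionless)

0.008593 (dimensionless)


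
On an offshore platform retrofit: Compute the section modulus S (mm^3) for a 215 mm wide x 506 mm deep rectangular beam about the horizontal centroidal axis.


S = b * h^2 / 6
= 215 * 506^2 / 6
= 215 * 256036 / 6
= 9174623.33 mm^3

9174623.33 mm^3


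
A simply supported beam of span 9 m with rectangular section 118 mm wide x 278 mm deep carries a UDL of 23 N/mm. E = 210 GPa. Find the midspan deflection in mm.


I = 118 * 278^3 / 12 = 211268694.67 mm^4
L = 9000.0 mm, w = 23 N/mm, E = 210000.0 MPa
delta = 5 * w * L^4 / (384 * E * I)
= 5 * 23 * 9000.0^4 / (384 * 210000.0 * 211268694.67)
= 44.2876 mm

44.2876 mm


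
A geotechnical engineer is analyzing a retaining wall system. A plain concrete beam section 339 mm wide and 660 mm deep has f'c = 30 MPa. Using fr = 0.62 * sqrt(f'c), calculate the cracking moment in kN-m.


fr = 0.62 * sqrt(30) = 0.62 * 5.4772 = 3.3959 MPa
I = 339 * 660^3 / 12 = 8121762000.0 mm^4
y_t = 330.0 mm
M_cr = fr * I / y_t = 3.3959 * 8121762000.0 / 330.0 N-mm
= 83.5774 kN-m

83.5774 kN-m


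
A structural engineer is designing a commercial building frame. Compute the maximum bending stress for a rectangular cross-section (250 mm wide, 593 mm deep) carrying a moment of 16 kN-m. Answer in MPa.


I = b * h^3 / 12 = 250 * 593^3 / 12 = 4344330354.17 mm^4
y = h / 2 = 593 / 2 = 296.5 mm
M = 16 kN-m = 16000000.0 N-mm
sigma = M * y / I = 16000000.0 * 296.5 / 4344330354.17
= 1.09 MPa

1.09 MPa


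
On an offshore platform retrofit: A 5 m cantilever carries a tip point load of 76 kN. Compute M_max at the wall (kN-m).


For a cantilever with a point load at the free end:
M_max = P * L = 76 * 5 = 380 kN-m

380 kN-m


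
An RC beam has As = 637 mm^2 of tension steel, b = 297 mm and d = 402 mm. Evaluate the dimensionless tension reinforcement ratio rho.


rho = As / (b * d)
= 637 / (297 * 402)
= 637 / 119394
= 0.005335 (dimensionless)

0.005335 (dimensionless)


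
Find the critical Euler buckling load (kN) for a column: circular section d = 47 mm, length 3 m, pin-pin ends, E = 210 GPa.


I = pi * d^4 / 64 = 239530.78 mm^4
L = 3000.0 mm
P_cr = pi^2 * E * I / L^2
= 9.8696 * 210000.0 * 239530.78 / 3000.0^2
= 55161.73 N = 55.1617 kN

55.1617 kN


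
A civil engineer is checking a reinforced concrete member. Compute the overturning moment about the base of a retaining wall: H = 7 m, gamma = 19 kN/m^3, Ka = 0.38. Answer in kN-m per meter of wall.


Pa = 0.5 * Ka * gamma * H^2
= 0.5 * 0.38 * 19 * 7^2
= 176.89 kN/m
Arm = H / 3 = 7 / 3 = 2.3333 m
Mo = Pa * arm = Pa * H / 3 = 176.89 * 7 / 3 = 412.7433 kN-m/m

412.7433 kN-m/m


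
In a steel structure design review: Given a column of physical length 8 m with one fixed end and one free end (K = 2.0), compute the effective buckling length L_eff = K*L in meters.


L_eff = K * L
= 2.0 * 8
= 16.0 m

16.0 m


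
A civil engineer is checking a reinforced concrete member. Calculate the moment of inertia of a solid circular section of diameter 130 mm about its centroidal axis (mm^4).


r = d / 2 = 130 / 2 = 65.0 mm
I = pi * r^4 / 4 = pi * 65.0^4 / 4
= 14019848.09 mm^4

14019848.09 mm^4


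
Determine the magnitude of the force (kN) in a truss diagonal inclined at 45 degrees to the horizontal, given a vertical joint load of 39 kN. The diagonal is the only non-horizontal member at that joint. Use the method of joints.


At the joint, only the diagonal has a vertical component, so vertical equilibrium gives:
F * sin(45) = 39
F = 39 / sin(45)
= 39 / 0.707107
= 55.15 kN

55.15 kN


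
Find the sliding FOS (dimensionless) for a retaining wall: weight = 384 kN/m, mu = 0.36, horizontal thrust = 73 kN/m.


Resisting force = mu * W = 0.36 * 384 = 138.24 kN/m
FOS = Resisting / Driving = 138.24 / 73
= 1.8937 (dimensionless)

1.8937 (dimensionless)


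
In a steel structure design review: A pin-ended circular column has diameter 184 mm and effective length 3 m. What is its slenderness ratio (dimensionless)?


Radius of gyration r = d / 4 = 184 / 4 = 46.0 mm
L_eff = 3000.0 mm
Slenderness ratio = L / r = 3000.0 / 46.0 = 65.22 (dimensionless)

65.22 (dimensionless)


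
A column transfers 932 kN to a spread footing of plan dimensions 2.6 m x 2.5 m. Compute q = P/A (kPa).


A = 2.6 * 2.5 = 6.5 m^2
q = P / A = 932 / 6.5
= 143.3846 kPa

143.3846 kPa


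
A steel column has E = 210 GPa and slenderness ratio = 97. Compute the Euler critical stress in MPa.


sigma_cr = pi^2 * E / lambda^2
= 9.8696 * 210000.0 / 97^2
= 9.8696 * 210000.0 / 9409
= 220.2803 MPa

220.2803 MPa


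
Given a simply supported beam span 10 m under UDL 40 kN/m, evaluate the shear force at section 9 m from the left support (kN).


R_A = w * L / 2 = 40 * 10 / 2 = 200.0 kN
V(x) = R_A - w * x = 200.0 - 40 * 9
= -160.0 kN

-160.0 kN


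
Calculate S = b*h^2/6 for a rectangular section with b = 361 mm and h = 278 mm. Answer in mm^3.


S = b * h^2 / 6
= 361 * 278^2 / 6
= 361 * 77284 / 6
= 4649920.67 mm^3

4649920.67 mm^3


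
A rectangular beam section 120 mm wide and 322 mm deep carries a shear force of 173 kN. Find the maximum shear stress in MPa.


A = b * h = 120 * 322 = 38640 mm^2
V = 173 kN = 173000.0 N
tau_max = 1.5 * V / A = 1.5 * 173000.0 / 38640
= 6.7158 MPa

6.7158 MPa


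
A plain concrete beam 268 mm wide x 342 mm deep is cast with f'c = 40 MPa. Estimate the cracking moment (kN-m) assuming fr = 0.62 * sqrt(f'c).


fr = 0.62 * sqrt(40) = 0.62 * 6.3246 = 3.9212 MPa
I = 268 * 342^3 / 12 = 893371032.0 mm^4
y_t = 171.0 mm
M_cr = fr * I / y_t = 3.9212 * 893371032.0 / 171.0 N-mm
= 20.486 kN-m

20.486 kN-m


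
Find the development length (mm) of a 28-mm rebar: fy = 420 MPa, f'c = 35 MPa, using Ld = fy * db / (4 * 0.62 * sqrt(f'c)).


Ld = (fy * db) / (4 * 0.62 * sqrt(f'c))
= (420 * 28) / (4 * 0.62 * sqrt(35))
= 11760 / 14.6719
= 801.53 mm

801.53 mm


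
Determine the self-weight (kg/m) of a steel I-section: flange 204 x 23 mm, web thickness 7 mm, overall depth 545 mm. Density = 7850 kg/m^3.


A_flanges = 2 * 204 * 23 = 9384 mm^2
A_web = (545 - 2 * 23) * 7 = 3493 mm^2
A_total = 9384 + 3493 = 12877 mm^2 = 0.012877 m^2
Weight = rho * A = 7850 * 0.012877 = 101.0845 kg/m

101.0845 kg/m


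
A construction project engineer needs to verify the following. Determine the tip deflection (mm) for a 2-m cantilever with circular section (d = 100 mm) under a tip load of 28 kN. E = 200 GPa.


I = pi * d^4 / 64 = pi * 100^4 / 64 = 4908738.52 mm^4
L = 2000.0 mm, P = 28000.0 N, E = 200000.0 MPa
delta = P * L^3 / (3 * E * I)
= 28000.0 * 2000.0^3 / (3 * 200000.0 * 4908738.52)
= 76.0548 mm

76.0548 mm


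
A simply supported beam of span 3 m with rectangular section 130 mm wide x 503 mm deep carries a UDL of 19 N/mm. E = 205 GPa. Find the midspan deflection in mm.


I = 130 * 503^3 / 12 = 1378688209.17 mm^4
L = 3000.0 mm, w = 19 N/mm, E = 205000.0 MPa
delta = 5 * w * L^4 / (384 * E * I)
= 5 * 19 * 3000.0^4 / (384 * 205000.0 * 1378688209.17)
= 0.0709 mm

0.0709 mm
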